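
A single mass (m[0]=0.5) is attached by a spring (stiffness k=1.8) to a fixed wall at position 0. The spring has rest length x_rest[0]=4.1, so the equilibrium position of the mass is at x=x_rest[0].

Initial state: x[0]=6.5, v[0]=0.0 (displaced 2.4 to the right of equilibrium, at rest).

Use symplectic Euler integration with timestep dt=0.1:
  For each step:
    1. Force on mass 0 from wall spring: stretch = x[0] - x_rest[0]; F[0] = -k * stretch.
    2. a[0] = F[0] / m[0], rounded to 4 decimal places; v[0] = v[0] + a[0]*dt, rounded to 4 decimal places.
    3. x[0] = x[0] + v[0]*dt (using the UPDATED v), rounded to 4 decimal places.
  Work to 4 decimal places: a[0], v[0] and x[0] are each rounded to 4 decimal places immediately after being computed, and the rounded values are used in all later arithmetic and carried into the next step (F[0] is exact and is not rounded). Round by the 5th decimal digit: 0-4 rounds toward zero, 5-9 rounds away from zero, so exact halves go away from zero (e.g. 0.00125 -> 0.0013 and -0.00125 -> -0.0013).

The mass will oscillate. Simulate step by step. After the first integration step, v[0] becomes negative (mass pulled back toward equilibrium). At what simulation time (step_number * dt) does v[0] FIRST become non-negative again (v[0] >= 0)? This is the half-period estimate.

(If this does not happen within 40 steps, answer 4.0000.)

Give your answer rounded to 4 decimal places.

Answer: 1.7000

Derivation:
Step 0: x=[6.5000] v=[0.0000]
Step 1: x=[6.4136] v=[-0.8640]
Step 2: x=[6.2439] v=[-1.6969]
Step 3: x=[5.9970] v=[-2.4687]
Step 4: x=[5.6818] v=[-3.1516]
Step 5: x=[5.3097] v=[-3.7211]
Step 6: x=[4.8940] v=[-4.1566]
Step 7: x=[4.4498] v=[-4.4424]
Step 8: x=[3.9930] v=[-4.5683]
Step 9: x=[3.5400] v=[-4.5298]
Step 10: x=[3.1072] v=[-4.3282]
Step 11: x=[2.7101] v=[-3.9708]
Step 12: x=[2.3631] v=[-3.4704]
Step 13: x=[2.0786] v=[-2.8451]
Step 14: x=[1.8669] v=[-2.1174]
Step 15: x=[1.7356] v=[-1.3135]
Step 16: x=[1.6894] v=[-0.4623]
Step 17: x=[1.7300] v=[0.4055]
First v>=0 after going negative at step 17, time=1.7000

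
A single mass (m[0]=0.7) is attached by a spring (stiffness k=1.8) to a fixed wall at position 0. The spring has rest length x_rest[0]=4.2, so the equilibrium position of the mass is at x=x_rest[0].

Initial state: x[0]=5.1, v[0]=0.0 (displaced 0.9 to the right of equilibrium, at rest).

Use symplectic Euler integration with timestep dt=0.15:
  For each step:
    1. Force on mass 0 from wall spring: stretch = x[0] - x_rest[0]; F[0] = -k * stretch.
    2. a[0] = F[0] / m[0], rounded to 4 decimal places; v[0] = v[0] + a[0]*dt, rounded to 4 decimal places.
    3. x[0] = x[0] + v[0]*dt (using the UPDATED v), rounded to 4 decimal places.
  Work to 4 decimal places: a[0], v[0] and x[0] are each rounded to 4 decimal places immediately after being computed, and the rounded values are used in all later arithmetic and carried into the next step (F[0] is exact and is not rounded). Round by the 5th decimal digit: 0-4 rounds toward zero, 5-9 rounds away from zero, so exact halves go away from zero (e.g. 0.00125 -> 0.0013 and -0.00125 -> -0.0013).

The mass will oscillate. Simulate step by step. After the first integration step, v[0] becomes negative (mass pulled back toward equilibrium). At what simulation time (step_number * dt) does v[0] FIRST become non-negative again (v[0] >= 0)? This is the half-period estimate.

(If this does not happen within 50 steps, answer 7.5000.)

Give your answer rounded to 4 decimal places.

Answer: 2.1000

Derivation:
Step 0: x=[5.1000] v=[0.0000]
Step 1: x=[5.0479] v=[-0.3471]
Step 2: x=[4.9468] v=[-0.6741]
Step 3: x=[4.8025] v=[-0.9621]
Step 4: x=[4.6233] v=[-1.1945]
Step 5: x=[4.4196] v=[-1.3578]
Step 6: x=[4.2032] v=[-1.4425]
Step 7: x=[3.9866] v=[-1.4437]
Step 8: x=[3.7824] v=[-1.3614]
Step 9: x=[3.6024] v=[-1.2003]
Step 10: x=[3.4569] v=[-0.9698]
Step 11: x=[3.3544] v=[-0.6832]
Step 12: x=[3.3009] v=[-0.3570]
Step 13: x=[3.2994] v=[-0.0102]
Step 14: x=[3.3500] v=[0.3372]
First v>=0 after going negative at step 14, time=2.1000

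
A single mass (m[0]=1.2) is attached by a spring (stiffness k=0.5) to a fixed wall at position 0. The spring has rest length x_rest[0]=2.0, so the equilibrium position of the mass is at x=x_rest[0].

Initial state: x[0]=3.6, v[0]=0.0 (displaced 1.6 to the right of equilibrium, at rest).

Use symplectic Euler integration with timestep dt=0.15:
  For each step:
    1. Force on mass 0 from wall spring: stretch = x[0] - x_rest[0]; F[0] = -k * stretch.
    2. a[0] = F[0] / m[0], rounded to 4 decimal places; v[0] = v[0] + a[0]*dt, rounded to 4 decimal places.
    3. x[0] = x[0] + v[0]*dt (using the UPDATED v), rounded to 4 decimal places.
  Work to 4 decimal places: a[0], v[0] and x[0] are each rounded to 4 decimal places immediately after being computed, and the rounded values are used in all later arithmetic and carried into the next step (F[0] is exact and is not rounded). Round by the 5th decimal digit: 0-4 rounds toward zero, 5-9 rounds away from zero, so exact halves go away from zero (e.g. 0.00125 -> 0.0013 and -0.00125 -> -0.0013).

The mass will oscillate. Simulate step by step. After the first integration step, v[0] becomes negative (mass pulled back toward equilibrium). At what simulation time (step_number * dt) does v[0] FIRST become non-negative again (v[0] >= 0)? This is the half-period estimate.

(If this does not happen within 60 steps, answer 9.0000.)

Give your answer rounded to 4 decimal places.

Step 0: x=[3.6000] v=[0.0000]
Step 1: x=[3.5850] v=[-0.1000]
Step 2: x=[3.5551] v=[-0.1991]
Step 3: x=[3.5107] v=[-0.2963]
Step 4: x=[3.4521] v=[-0.3907]
Step 5: x=[3.3799] v=[-0.4815]
Step 6: x=[3.2947] v=[-0.5678]
Step 7: x=[3.1974] v=[-0.6487]
Step 8: x=[3.0889] v=[-0.7235]
Step 9: x=[2.9702] v=[-0.7916]
Step 10: x=[2.8424] v=[-0.8522]
Step 11: x=[2.7067] v=[-0.9049]
Step 12: x=[2.5643] v=[-0.9491]
Step 13: x=[2.4166] v=[-0.9844]
Step 14: x=[2.2650] v=[-1.0104]
Step 15: x=[2.1110] v=[-1.0270]
Step 16: x=[1.9559] v=[-1.0339]
Step 17: x=[1.8012] v=[-1.0311]
Step 18: x=[1.6484] v=[-1.0187]
Step 19: x=[1.4989] v=[-0.9967]
Step 20: x=[1.3541] v=[-0.9654]
Step 21: x=[1.2154] v=[-0.9250]
Step 22: x=[1.0840] v=[-0.8760]
Step 23: x=[0.9612] v=[-0.8187]
Step 24: x=[0.8481] v=[-0.7538]
Step 25: x=[0.7458] v=[-0.6818]
Step 26: x=[0.6553] v=[-0.6034]
Step 27: x=[0.5774] v=[-0.5194]
Step 28: x=[0.5128] v=[-0.4305]
Step 29: x=[0.4622] v=[-0.3375]
Step 30: x=[0.4260] v=[-0.2414]
Step 31: x=[0.4046] v=[-0.1430]
Step 32: x=[0.3981] v=[-0.0433]
Step 33: x=[0.4066] v=[0.0568]
First v>=0 after going negative at step 33, time=4.9500

Answer: 4.9500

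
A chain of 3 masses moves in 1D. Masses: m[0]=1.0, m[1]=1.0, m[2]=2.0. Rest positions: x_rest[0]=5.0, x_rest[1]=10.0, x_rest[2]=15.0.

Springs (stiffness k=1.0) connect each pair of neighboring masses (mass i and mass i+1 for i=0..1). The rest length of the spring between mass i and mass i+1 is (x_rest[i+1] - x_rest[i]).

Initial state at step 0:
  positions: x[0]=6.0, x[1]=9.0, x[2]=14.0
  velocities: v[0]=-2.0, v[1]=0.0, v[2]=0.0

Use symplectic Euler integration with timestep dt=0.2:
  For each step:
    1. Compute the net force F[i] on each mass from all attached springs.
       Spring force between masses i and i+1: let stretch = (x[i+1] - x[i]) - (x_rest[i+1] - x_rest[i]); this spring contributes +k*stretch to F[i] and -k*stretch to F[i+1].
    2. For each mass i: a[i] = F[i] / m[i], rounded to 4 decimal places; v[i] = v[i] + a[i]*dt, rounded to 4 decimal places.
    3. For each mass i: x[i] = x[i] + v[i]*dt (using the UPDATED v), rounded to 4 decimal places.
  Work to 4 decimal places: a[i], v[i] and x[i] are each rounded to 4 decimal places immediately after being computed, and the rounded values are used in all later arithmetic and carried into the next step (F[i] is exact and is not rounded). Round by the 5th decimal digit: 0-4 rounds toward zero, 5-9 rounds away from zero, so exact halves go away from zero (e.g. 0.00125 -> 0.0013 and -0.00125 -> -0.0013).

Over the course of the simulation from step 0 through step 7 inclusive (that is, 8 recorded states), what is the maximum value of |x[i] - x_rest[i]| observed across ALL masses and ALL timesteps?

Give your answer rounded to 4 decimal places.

Answer: 2.6077

Derivation:
Step 0: x=[6.0000 9.0000 14.0000] v=[-2.0000 0.0000 0.0000]
Step 1: x=[5.5200 9.0800 14.0000] v=[-2.4000 0.4000 0.0000]
Step 2: x=[4.9824 9.2144 14.0016] v=[-2.6880 0.6720 0.0080]
Step 3: x=[4.4141 9.3710 14.0075] v=[-2.8416 0.7830 0.0293]
Step 4: x=[3.8441 9.5148 14.0206] v=[-2.8502 0.7189 0.0657]
Step 5: x=[3.3009 9.6120 14.0436] v=[-2.7161 0.4859 0.1151]
Step 6: x=[2.8101 9.6340 14.0780] v=[-2.4539 0.1100 0.1719]
Step 7: x=[2.3923 9.5608 14.1235] v=[-2.0891 -0.3660 0.2275]
Max displacement = 2.6077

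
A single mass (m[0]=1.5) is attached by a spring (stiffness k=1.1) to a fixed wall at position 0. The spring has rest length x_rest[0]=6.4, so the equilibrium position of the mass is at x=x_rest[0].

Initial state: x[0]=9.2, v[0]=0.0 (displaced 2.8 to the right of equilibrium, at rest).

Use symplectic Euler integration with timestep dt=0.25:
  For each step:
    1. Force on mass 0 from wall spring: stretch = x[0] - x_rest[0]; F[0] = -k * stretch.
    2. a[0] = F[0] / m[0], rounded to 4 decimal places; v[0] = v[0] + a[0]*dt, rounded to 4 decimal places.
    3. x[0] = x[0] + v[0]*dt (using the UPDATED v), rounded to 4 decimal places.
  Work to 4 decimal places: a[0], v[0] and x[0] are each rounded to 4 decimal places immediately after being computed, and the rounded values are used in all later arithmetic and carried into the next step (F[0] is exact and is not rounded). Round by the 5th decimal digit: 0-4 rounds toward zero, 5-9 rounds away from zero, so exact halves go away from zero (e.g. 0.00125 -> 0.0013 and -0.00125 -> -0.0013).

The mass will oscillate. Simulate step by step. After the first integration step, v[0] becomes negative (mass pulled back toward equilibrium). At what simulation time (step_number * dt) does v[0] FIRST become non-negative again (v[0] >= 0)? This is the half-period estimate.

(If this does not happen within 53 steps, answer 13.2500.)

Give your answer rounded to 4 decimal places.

Step 0: x=[9.2000] v=[0.0000]
Step 1: x=[9.0717] v=[-0.5133]
Step 2: x=[8.8209] v=[-1.0031]
Step 3: x=[8.4592] v=[-1.4469]
Step 4: x=[8.0031] v=[-1.8244]
Step 5: x=[7.4735] v=[-2.1183]
Step 6: x=[6.8947] v=[-2.3151]
Step 7: x=[6.2933] v=[-2.4058]
Step 8: x=[5.6967] v=[-2.3863]
Step 9: x=[5.1324] v=[-2.2574]
Step 10: x=[4.6262] v=[-2.0250]
Step 11: x=[4.2013] v=[-1.6998]
Step 12: x=[3.8771] v=[-1.2967]
Step 13: x=[3.6686] v=[-0.8342]
Step 14: x=[3.5852] v=[-0.3335]
Step 15: x=[3.6309] v=[0.1826]
First v>=0 after going negative at step 15, time=3.7500

Answer: 3.7500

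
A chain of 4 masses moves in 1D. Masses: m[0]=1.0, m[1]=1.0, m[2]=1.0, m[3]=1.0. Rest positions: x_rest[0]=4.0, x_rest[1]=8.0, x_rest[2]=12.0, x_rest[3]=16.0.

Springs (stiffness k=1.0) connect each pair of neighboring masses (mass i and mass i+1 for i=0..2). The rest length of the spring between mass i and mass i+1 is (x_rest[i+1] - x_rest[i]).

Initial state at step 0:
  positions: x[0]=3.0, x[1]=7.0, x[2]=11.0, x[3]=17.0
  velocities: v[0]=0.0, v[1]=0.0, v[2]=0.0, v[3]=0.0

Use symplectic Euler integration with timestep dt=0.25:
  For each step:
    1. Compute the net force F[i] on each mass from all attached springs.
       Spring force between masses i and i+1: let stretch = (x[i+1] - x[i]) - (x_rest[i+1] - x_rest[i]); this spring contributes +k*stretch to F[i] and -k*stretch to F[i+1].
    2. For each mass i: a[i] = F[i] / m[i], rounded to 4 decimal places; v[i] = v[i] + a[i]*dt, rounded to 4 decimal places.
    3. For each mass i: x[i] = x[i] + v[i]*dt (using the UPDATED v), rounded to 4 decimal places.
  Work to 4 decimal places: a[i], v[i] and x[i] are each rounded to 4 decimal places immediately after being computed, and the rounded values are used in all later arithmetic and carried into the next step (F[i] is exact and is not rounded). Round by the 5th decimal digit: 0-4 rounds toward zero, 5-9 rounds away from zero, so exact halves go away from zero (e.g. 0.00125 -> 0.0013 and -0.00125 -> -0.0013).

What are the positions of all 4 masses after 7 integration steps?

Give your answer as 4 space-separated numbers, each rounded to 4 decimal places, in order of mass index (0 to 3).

Answer: 3.0757 7.5637 12.3397 15.0215

Derivation:
Step 0: x=[3.0000 7.0000 11.0000 17.0000] v=[0.0000 0.0000 0.0000 0.0000]
Step 1: x=[3.0000 7.0000 11.1250 16.8750] v=[0.0000 0.0000 0.5000 -0.5000]
Step 2: x=[3.0000 7.0078 11.3516 16.6406] v=[0.0000 0.0313 0.9063 -0.9375]
Step 3: x=[3.0005 7.0366 11.6373 16.3257] v=[0.0020 0.1153 1.1426 -1.2598]
Step 4: x=[3.0033 7.1007 11.9284 15.9677] v=[0.0110 0.2565 1.1645 -1.4319]
Step 5: x=[3.0122 7.2105 12.1703 15.6073] v=[0.0354 0.4391 0.9674 -1.4417]
Step 6: x=[3.0335 7.3679 12.3170 15.2821] v=[0.0850 0.6295 0.5867 -1.3010]
Step 7: x=[3.0757 7.5637 12.3397 15.0215] v=[0.1686 0.7832 0.0907 -1.0423]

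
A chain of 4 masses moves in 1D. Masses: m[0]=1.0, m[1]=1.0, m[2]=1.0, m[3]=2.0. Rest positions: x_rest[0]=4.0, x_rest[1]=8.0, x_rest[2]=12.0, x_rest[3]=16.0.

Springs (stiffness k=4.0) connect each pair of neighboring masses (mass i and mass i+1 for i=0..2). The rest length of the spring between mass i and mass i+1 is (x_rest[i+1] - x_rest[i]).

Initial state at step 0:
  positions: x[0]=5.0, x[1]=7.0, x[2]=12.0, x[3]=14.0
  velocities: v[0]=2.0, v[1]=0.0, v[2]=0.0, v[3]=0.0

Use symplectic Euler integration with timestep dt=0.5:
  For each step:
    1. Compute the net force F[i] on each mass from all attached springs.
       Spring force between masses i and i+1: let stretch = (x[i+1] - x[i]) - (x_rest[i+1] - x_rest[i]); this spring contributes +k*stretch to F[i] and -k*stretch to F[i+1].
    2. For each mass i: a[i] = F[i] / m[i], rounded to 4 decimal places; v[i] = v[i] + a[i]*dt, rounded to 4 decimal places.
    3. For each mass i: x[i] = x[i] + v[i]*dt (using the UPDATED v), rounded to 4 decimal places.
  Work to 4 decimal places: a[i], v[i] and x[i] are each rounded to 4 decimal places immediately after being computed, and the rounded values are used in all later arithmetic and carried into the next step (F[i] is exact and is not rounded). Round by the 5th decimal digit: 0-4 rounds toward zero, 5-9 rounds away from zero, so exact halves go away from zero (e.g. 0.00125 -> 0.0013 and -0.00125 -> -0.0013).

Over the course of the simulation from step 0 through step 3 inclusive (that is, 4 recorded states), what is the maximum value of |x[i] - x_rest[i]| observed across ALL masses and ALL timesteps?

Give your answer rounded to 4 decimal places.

Answer: 3.0000

Derivation:
Step 0: x=[5.0000 7.0000 12.0000 14.0000] v=[2.0000 0.0000 0.0000 0.0000]
Step 1: x=[4.0000 10.0000 9.0000 15.0000] v=[-2.0000 6.0000 -6.0000 2.0000]
Step 2: x=[5.0000 6.0000 13.0000 15.0000] v=[2.0000 -8.0000 8.0000 0.0000]
Step 3: x=[3.0000 8.0000 12.0000 16.0000] v=[-4.0000 4.0000 -2.0000 2.0000]
Max displacement = 3.0000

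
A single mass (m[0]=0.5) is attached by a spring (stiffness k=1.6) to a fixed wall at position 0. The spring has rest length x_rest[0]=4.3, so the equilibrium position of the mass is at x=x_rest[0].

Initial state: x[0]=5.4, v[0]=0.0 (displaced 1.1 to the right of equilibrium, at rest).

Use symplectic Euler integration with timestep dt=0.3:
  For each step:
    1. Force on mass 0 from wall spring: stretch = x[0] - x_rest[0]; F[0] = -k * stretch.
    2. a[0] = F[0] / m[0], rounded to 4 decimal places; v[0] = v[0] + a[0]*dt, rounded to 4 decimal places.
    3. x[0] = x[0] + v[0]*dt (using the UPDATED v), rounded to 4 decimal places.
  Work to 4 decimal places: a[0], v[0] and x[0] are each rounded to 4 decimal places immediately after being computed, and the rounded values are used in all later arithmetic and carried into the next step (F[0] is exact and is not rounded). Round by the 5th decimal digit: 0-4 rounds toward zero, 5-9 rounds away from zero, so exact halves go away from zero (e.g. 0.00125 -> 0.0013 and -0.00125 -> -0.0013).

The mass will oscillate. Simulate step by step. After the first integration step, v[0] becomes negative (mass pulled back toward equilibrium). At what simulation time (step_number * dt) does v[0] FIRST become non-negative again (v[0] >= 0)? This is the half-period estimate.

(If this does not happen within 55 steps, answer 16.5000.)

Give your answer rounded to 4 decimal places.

Answer: 1.8000

Derivation:
Step 0: x=[5.4000] v=[0.0000]
Step 1: x=[5.0832] v=[-1.0560]
Step 2: x=[4.5408] v=[-1.8079]
Step 3: x=[3.9291] v=[-2.0391]
Step 4: x=[3.4242] v=[-1.6830]
Step 5: x=[3.1715] v=[-0.8422]
Step 6: x=[3.2439] v=[0.2412]
First v>=0 after going negative at step 6, time=1.8000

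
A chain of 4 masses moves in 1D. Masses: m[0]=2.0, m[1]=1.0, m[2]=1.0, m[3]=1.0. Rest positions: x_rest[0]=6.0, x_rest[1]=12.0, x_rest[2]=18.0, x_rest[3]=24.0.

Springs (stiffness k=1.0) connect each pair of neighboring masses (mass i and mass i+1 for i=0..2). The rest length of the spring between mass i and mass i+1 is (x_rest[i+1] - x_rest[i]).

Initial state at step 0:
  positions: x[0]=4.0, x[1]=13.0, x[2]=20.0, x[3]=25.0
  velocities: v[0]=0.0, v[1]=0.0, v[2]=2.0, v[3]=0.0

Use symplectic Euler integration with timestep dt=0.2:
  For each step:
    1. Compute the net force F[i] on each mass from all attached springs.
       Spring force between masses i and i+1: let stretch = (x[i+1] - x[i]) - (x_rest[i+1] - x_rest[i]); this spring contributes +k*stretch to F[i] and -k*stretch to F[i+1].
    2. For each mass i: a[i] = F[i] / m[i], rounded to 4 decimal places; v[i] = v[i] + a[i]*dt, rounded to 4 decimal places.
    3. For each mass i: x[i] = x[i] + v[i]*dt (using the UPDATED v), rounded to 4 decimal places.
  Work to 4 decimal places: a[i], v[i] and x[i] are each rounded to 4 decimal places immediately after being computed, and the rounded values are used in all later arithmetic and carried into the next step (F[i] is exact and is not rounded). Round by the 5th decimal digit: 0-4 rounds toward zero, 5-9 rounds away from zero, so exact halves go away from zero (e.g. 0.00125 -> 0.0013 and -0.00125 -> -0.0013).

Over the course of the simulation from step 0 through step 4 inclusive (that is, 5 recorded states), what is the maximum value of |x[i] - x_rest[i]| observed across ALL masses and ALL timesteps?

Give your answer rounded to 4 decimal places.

Step 0: x=[4.0000 13.0000 20.0000 25.0000] v=[0.0000 0.0000 2.0000 0.0000]
Step 1: x=[4.0600 12.9200 20.3200 25.0400] v=[0.3000 -0.4000 1.6000 0.2000]
Step 2: x=[4.1772 12.7816 20.5328 25.1312] v=[0.5860 -0.6920 1.0640 0.4560]
Step 3: x=[4.3465 12.6091 20.6195 25.2785] v=[0.8464 -0.8626 0.4334 0.7363]
Step 4: x=[4.5610 12.4265 20.5721 25.4794] v=[1.0727 -0.9130 -0.2369 1.0045]
Max displacement = 2.6195

Answer: 2.6195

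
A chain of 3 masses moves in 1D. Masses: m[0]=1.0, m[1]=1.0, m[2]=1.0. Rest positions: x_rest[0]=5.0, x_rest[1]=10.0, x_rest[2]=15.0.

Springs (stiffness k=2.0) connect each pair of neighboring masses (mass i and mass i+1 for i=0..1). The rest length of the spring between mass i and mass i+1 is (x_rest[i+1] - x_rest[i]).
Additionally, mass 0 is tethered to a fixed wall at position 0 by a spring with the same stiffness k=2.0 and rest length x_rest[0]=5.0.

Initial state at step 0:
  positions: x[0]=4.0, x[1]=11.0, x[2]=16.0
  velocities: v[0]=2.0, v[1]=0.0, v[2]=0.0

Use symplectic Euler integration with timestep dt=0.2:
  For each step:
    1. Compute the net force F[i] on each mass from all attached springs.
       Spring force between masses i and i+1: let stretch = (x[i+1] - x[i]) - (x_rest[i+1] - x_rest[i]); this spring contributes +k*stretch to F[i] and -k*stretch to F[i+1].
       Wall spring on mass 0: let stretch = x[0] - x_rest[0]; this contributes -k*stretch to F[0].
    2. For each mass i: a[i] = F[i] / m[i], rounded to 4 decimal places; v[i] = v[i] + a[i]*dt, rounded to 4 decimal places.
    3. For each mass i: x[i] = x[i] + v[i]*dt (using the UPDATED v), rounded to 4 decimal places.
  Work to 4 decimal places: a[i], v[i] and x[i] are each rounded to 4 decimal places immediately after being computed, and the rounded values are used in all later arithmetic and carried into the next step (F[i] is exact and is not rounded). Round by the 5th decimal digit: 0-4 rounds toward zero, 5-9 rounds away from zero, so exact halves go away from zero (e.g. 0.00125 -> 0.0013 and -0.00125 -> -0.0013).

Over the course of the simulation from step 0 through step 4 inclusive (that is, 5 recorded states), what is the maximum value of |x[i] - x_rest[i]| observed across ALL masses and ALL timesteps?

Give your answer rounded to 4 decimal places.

Answer: 1.7455

Derivation:
Step 0: x=[4.0000 11.0000 16.0000] v=[2.0000 0.0000 0.0000]
Step 1: x=[4.6400 10.8400 16.0000] v=[3.2000 -0.8000 0.0000]
Step 2: x=[5.4048 10.5968 15.9872] v=[3.8240 -1.2160 -0.0640]
Step 3: x=[6.1526 10.3695 15.9432] v=[3.7389 -1.1366 -0.2202]
Step 4: x=[6.7455 10.2507 15.8533] v=[2.9646 -0.5939 -0.4497]
Max displacement = 1.7455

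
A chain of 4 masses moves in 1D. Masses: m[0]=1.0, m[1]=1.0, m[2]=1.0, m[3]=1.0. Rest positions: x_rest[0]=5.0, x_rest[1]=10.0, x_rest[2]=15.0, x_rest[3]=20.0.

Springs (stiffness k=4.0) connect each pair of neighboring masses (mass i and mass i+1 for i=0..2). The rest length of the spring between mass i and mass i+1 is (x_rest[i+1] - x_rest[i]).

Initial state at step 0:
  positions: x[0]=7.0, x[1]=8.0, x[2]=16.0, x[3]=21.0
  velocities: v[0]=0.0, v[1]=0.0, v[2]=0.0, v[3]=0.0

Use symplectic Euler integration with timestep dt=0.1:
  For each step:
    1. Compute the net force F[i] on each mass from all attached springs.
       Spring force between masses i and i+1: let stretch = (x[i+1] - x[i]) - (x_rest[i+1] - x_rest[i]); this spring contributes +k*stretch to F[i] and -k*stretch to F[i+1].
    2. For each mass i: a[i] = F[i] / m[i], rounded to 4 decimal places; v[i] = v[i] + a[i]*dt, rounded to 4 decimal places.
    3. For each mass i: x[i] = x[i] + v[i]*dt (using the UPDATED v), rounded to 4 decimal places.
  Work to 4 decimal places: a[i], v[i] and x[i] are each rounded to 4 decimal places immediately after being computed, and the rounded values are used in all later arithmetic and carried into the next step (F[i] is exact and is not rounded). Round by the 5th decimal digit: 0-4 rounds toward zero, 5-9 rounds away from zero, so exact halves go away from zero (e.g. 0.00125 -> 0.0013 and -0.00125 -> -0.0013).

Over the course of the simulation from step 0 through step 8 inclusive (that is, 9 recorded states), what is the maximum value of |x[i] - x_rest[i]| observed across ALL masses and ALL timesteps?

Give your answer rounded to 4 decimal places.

Step 0: x=[7.0000 8.0000 16.0000 21.0000] v=[0.0000 0.0000 0.0000 0.0000]
Step 1: x=[6.8400 8.2800 15.8800 21.0000] v=[-1.6000 2.8000 -1.2000 0.0000]
Step 2: x=[6.5376 8.8064 15.6608 20.9952] v=[-3.0240 5.2640 -2.1920 -0.0480]
Step 3: x=[6.1260 9.5162 15.3808 20.9770] v=[-4.1165 7.0982 -2.8000 -0.1818]
Step 4: x=[5.6500 10.3250 15.0901 20.9350] v=[-4.7604 8.0880 -2.9074 -0.4203]
Step 5: x=[5.1610 11.1374 14.8426 20.8592] v=[-4.8904 8.1240 -2.4755 -0.7583]
Step 6: x=[4.7110 11.8590 14.6875 20.7427] v=[-4.4998 7.2155 -1.5509 -1.1649]
Step 7: x=[4.3469 12.4078 14.6615 20.5840] v=[-3.6406 5.4877 -0.2602 -1.5870]
Step 8: x=[4.1053 12.7243 14.7822 20.3884] v=[-2.4162 3.1648 1.2073 -1.9560]
Max displacement = 2.7243

Answer: 2.7243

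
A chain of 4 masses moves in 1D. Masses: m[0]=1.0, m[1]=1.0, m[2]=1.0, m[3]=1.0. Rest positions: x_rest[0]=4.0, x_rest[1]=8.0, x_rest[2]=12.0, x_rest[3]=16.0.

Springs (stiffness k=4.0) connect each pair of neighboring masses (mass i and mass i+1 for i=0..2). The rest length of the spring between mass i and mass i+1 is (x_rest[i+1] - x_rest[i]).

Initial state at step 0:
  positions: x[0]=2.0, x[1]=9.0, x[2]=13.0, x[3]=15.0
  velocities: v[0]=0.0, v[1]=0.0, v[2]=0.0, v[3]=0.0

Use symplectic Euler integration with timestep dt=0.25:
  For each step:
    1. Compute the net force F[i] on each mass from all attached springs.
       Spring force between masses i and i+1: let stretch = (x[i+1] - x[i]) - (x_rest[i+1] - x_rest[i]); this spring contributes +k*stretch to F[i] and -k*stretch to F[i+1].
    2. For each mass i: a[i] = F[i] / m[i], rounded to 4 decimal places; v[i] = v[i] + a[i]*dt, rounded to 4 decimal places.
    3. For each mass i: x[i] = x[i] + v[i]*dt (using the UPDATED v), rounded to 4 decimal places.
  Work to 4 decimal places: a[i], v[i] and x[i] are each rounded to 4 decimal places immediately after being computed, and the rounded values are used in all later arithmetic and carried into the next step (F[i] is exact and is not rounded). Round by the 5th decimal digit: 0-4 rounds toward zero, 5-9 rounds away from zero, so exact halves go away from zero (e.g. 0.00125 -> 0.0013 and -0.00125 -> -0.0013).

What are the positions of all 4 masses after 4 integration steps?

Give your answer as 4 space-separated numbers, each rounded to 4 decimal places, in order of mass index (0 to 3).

Answer: 5.1797 6.3750 10.4688 16.9766

Derivation:
Step 0: x=[2.0000 9.0000 13.0000 15.0000] v=[0.0000 0.0000 0.0000 0.0000]
Step 1: x=[2.7500 8.2500 12.5000 15.5000] v=[3.0000 -3.0000 -2.0000 2.0000]
Step 2: x=[3.8750 7.1875 11.6875 16.2500] v=[4.5000 -4.2500 -3.2500 3.0000]
Step 3: x=[4.8281 6.4219 10.8906 16.8594] v=[3.8125 -3.0625 -3.1875 2.4375]
Step 4: x=[5.1797 6.3750 10.4688 16.9766] v=[1.4063 -0.1876 -1.6874 0.4687]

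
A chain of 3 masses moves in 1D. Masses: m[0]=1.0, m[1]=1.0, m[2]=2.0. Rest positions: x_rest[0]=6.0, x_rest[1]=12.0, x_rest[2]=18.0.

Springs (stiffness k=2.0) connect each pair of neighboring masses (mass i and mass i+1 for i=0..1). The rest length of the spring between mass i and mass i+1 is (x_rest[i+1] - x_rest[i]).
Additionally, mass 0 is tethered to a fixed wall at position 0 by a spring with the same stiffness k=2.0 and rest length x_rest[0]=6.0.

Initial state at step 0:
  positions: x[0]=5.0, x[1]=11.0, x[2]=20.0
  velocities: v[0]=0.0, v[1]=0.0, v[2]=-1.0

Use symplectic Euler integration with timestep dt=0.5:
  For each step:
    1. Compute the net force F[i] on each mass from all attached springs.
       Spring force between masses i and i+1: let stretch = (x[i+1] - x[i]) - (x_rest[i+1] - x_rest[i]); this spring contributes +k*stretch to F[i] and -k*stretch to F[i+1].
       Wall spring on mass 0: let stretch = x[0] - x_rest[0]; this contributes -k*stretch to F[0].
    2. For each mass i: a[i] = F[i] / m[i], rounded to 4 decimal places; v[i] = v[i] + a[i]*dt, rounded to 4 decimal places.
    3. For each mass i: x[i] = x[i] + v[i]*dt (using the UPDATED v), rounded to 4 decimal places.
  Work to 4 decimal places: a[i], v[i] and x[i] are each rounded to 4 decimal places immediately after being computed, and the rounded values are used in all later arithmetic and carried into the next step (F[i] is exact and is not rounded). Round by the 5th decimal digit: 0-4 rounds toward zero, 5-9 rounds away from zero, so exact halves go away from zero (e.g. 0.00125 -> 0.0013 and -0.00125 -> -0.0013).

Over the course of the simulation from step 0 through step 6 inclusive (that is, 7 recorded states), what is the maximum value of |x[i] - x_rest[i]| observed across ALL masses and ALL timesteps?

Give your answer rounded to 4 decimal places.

Step 0: x=[5.0000 11.0000 20.0000] v=[0.0000 0.0000 -1.0000]
Step 1: x=[5.5000 12.5000 18.7500] v=[1.0000 3.0000 -2.5000]
Step 2: x=[6.7500 13.6250 17.4375] v=[2.5000 2.2500 -2.6250]
Step 3: x=[8.0625 13.2188 16.6719] v=[2.6250 -0.8125 -1.5313]
Step 4: x=[7.9219 11.9610 16.5430] v=[-0.2812 -2.5157 -0.2579]
Step 5: x=[5.8399 10.9746 16.7686] v=[-4.1640 -1.9728 0.4511]
Step 6: x=[3.4053 10.3179 17.0457] v=[-4.8692 -1.3135 0.5541]
Max displacement = 2.5947

Answer: 2.5947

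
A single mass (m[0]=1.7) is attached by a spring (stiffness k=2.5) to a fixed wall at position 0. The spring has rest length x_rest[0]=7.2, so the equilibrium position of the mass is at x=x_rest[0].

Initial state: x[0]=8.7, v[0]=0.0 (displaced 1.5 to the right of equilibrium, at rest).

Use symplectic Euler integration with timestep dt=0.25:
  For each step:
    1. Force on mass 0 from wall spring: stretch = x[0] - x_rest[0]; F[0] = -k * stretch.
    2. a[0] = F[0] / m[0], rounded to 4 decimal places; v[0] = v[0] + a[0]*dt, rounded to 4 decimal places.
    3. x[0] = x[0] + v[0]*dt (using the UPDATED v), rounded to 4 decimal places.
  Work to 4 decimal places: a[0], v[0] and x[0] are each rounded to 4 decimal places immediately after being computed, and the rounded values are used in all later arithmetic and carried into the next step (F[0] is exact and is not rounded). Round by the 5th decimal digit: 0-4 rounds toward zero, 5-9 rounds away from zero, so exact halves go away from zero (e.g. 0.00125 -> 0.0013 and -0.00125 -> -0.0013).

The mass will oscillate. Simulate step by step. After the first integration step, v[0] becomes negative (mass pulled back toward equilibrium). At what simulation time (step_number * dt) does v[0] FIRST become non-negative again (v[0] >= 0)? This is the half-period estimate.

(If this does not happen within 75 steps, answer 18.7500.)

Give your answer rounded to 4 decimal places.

Step 0: x=[8.7000] v=[0.0000]
Step 1: x=[8.5621] v=[-0.5515]
Step 2: x=[8.2990] v=[-1.0523]
Step 3: x=[7.9349] v=[-1.4564]
Step 4: x=[7.5033] v=[-1.7266]
Step 5: x=[7.0438] v=[-1.8381]
Step 6: x=[6.5986] v=[-1.7807]
Step 7: x=[6.2087] v=[-1.5596]
Step 8: x=[5.9099] v=[-1.1952]
Step 9: x=[5.7297] v=[-0.7209]
Step 10: x=[5.6846] v=[-0.1804]
Step 11: x=[5.7788] v=[0.3767]
First v>=0 after going negative at step 11, time=2.7500

Answer: 2.7500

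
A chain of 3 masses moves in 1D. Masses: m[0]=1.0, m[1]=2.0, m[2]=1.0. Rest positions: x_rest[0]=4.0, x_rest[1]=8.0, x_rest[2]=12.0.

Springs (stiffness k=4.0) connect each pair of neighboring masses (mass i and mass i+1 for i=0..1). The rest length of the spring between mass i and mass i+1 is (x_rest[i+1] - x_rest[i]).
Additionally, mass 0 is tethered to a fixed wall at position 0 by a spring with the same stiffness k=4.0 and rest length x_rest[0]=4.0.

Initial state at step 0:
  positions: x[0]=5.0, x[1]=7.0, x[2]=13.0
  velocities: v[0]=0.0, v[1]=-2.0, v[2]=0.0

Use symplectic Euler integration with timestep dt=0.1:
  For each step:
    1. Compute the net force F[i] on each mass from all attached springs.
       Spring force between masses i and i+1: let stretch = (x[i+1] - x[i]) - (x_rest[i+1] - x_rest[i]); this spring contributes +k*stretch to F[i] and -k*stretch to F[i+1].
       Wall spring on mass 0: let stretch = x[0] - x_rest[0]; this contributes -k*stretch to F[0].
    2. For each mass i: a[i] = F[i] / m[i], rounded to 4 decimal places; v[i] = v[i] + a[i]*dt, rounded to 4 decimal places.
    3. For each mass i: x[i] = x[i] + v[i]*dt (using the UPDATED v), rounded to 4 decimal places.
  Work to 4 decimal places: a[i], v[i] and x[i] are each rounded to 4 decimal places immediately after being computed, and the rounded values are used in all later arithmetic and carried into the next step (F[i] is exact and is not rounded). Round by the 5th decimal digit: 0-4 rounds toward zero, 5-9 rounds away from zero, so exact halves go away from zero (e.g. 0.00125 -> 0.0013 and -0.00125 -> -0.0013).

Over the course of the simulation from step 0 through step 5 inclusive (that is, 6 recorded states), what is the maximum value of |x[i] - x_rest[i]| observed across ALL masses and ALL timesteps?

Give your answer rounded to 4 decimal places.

Step 0: x=[5.0000 7.0000 13.0000] v=[0.0000 -2.0000 0.0000]
Step 1: x=[4.8800 6.8800 12.9200] v=[-1.2000 -1.2000 -0.8000]
Step 2: x=[4.6448 6.8408 12.7584] v=[-2.3520 -0.3920 -1.6160]
Step 3: x=[4.3117 6.8760 12.5201] v=[-3.3315 0.3523 -2.3830]
Step 4: x=[3.9087 6.9728 12.2160] v=[-4.0305 0.9683 -3.0406]
Step 5: x=[3.4719 7.1132 11.8622] v=[-4.3683 1.4041 -3.5379]
Max displacement = 1.1592

Answer: 1.1592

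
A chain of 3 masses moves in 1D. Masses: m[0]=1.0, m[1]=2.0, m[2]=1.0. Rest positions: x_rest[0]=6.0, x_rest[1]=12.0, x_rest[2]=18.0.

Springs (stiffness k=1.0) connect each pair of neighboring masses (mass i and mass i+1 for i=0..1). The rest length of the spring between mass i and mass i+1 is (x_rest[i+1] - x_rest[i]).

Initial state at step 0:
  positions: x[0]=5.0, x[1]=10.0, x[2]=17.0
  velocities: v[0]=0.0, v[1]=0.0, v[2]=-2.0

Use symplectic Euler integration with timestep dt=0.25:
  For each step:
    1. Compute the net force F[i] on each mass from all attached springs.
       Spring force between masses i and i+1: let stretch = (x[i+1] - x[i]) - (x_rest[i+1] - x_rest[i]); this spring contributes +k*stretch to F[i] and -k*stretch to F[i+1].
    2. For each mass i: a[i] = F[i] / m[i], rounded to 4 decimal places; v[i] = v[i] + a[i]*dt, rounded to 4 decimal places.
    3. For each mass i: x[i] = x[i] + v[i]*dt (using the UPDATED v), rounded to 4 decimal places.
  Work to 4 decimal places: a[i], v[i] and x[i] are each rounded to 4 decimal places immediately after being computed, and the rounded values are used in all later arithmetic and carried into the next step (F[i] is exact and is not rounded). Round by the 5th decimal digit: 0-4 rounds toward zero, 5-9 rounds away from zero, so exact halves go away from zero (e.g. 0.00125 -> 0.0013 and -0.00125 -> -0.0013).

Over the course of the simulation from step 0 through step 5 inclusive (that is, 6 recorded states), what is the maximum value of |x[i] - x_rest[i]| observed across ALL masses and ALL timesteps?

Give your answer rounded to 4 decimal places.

Step 0: x=[5.0000 10.0000 17.0000] v=[0.0000 0.0000 -2.0000]
Step 1: x=[4.9375 10.0625 16.4375] v=[-0.2500 0.2500 -2.2500]
Step 2: x=[4.8203 10.1641 15.8516] v=[-0.4688 0.4063 -2.3438]
Step 3: x=[4.6621 10.2764 15.2852] v=[-0.6329 0.4493 -2.2657]
Step 4: x=[4.4798 10.3698 14.7807] v=[-0.7293 0.3736 -2.0179]
Step 5: x=[4.2906 10.4170 14.3756] v=[-0.7568 0.1887 -1.6206]
Max displacement = 3.6244

Answer: 3.6244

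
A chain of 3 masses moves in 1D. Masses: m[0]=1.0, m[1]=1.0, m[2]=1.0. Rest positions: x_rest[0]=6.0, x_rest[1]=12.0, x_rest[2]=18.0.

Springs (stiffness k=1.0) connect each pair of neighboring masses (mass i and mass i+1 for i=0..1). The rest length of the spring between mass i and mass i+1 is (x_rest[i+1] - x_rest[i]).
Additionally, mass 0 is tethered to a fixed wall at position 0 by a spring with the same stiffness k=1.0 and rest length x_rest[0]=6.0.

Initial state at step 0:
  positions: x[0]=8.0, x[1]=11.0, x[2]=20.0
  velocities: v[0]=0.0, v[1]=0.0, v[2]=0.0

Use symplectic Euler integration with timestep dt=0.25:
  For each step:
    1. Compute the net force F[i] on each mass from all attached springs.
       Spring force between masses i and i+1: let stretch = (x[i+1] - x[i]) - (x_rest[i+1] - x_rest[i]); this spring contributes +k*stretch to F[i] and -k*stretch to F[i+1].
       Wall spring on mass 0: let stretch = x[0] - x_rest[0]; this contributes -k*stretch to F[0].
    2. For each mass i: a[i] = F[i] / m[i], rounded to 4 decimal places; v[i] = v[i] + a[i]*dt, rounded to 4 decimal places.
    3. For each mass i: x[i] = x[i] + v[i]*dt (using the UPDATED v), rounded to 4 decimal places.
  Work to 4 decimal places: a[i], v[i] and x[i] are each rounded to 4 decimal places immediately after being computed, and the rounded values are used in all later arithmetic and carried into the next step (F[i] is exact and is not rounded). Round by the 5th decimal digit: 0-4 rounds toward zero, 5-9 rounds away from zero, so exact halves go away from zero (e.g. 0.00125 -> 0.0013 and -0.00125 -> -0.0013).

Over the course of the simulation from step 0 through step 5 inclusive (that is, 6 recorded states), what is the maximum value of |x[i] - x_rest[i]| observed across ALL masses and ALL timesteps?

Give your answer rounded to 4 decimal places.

Step 0: x=[8.0000 11.0000 20.0000] v=[0.0000 0.0000 0.0000]
Step 1: x=[7.6875 11.3750 19.8125] v=[-1.2500 1.5000 -0.7500]
Step 2: x=[7.1250 12.0469 19.4727] v=[-2.2500 2.6875 -1.3594]
Step 3: x=[6.4248 12.8753 19.0437] v=[-2.8008 3.3135 -1.7159]
Step 4: x=[5.7262 13.6861 18.6042] v=[-2.7944 3.2430 -1.7580]
Step 5: x=[5.1672 14.3068 18.2323] v=[-2.2360 2.4826 -1.4875]
Max displacement = 2.3068

Answer: 2.3068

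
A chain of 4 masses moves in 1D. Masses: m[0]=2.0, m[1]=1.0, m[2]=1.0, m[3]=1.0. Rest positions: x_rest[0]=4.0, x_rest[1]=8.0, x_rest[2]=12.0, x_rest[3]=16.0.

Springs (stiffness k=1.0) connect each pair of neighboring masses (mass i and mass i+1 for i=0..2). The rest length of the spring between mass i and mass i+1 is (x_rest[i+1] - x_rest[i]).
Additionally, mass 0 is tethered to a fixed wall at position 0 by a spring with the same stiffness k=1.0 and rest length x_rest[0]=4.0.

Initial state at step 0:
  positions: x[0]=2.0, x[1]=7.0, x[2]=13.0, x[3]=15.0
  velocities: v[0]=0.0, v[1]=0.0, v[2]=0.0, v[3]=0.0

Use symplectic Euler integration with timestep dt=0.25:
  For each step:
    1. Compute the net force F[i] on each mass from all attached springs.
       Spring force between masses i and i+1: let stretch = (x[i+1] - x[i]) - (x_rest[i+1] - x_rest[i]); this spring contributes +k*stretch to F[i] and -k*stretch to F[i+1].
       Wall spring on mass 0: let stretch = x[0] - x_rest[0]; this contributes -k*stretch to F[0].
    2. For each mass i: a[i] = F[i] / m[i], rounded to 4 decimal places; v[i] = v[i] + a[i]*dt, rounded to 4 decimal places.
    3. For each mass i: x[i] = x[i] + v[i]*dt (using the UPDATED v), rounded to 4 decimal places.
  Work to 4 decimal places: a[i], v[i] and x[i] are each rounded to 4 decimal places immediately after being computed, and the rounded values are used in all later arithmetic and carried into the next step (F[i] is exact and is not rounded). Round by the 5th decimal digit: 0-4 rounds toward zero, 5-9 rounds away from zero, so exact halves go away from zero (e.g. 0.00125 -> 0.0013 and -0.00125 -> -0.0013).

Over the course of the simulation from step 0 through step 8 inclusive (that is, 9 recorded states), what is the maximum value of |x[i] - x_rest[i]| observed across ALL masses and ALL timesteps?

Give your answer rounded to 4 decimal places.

Answer: 2.0173

Derivation:
Step 0: x=[2.0000 7.0000 13.0000 15.0000] v=[0.0000 0.0000 0.0000 0.0000]
Step 1: x=[2.0938 7.0625 12.7500 15.1250] v=[0.3750 0.2500 -1.0000 0.5000]
Step 2: x=[2.2774 7.1699 12.2930 15.3516] v=[0.7344 0.4297 -1.8281 0.9063]
Step 3: x=[2.5427 7.2918 11.7070 15.6370] v=[1.0613 0.4874 -2.3442 1.1417]
Step 4: x=[2.8770 7.3928 11.0906 15.9268] v=[1.3371 0.4039 -2.4655 1.1592]
Step 5: x=[3.2625 7.4427 10.5454 16.1644] v=[1.5420 0.1994 -2.1809 0.9502]
Step 6: x=[3.6767 7.4252 10.1575 16.3008] v=[1.6567 -0.0700 -1.5518 0.5455]
Step 7: x=[4.0931 7.3442 9.9827 16.3032] v=[1.6657 -0.3241 -0.6991 0.0097]
Step 8: x=[4.4832 7.2249 10.0381 16.1606] v=[1.5605 -0.4773 0.2214 -0.5704]
Max displacement = 2.0173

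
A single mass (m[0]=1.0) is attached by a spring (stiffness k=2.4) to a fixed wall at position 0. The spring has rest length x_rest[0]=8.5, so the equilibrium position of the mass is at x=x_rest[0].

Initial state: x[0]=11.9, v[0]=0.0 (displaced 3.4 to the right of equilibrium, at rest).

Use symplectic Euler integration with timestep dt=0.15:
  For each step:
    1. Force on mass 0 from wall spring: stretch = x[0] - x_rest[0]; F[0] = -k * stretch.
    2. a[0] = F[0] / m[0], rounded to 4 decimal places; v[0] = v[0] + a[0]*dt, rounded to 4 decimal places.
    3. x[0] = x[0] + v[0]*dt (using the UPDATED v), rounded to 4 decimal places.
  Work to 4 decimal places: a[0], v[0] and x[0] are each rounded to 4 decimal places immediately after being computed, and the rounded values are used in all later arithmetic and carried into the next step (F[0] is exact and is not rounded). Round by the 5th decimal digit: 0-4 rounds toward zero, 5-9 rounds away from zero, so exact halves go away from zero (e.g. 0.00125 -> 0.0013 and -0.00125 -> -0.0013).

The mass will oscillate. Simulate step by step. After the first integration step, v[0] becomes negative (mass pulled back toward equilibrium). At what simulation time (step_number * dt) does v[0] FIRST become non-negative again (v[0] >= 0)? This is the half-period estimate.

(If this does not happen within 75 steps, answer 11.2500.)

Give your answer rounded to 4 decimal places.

Step 0: x=[11.9000] v=[0.0000]
Step 1: x=[11.7164] v=[-1.2240]
Step 2: x=[11.3591] v=[-2.3819]
Step 3: x=[10.8474] v=[-3.4112]
Step 4: x=[10.2090] v=[-4.2563]
Step 5: x=[9.4783] v=[-4.8715]
Step 6: x=[8.6947] v=[-5.2237]
Step 7: x=[7.9006] v=[-5.2938]
Step 8: x=[7.1389] v=[-5.0780]
Step 9: x=[6.4507] v=[-4.5880]
Step 10: x=[5.8732] v=[-3.8503]
Step 11: x=[5.4375] v=[-2.9047]
Step 12: x=[5.1672] v=[-1.8022]
Step 13: x=[5.0768] v=[-0.6024]
Step 14: x=[5.1713] v=[0.6300]
First v>=0 after going negative at step 14, time=2.1000

Answer: 2.1000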